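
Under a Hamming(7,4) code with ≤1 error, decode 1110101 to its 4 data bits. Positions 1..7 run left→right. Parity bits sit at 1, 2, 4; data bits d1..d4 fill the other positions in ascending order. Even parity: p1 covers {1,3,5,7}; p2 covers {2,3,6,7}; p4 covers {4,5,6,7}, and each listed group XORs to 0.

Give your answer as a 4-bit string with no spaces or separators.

s1 (pos 1,3,5,7): 1⊕1⊕1⊕1 = 0
s2 (pos 2,3,6,7): 1⊕1⊕0⊕1 = 1
s4 (pos 4,5,6,7): 0⊕1⊕0⊕1 = 0
Syndrome s4…s1 = 010 → error at position 2.
Flip position 2: 1110101 → 1010101
Read data bits from positions 3,5,6,7: 1101

1101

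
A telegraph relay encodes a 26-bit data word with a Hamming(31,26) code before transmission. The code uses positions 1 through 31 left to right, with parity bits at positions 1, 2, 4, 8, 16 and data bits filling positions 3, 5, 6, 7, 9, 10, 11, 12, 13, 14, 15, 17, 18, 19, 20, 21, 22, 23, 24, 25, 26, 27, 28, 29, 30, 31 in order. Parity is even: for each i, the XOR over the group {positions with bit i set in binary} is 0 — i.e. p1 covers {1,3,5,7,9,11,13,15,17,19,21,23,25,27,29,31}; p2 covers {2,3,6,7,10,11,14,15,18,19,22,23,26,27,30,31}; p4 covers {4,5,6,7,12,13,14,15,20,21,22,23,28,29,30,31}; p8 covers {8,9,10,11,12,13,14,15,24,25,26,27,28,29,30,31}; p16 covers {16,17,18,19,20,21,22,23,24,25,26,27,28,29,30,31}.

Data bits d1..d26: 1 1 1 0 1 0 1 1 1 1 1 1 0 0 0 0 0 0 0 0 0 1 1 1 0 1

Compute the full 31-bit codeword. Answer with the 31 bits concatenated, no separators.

0111110010111111100000000011101

Place data at non-parity positions: p1 p2 1 p4 1 1 0 p8 1 0 1 1 1 1 1 p16 1 0 0 0 0 0 0 0 0 0 1 1 1 0 1
p1 (pos 1,3,5,7,9,11,13,15,17,19,21,23,25,27,29,31): XOR of data positions = 1⊕1⊕0⊕1⊕1⊕1⊕1⊕1⊕0⊕0⊕0⊕0⊕1⊕1⊕1 = 0
p2 (pos 2,3,6,7,10,11,14,15,18,19,22,23,26,27,30,31): XOR of data positions = 1⊕1⊕0⊕0⊕1⊕1⊕1⊕0⊕0⊕0⊕0⊕0⊕1⊕0⊕1 = 1
p4 (pos 4,5,6,7,12,13,14,15,20,21,22,23,28,29,30,31): XOR of data positions = 1⊕1⊕0⊕1⊕1⊕1⊕1⊕0⊕0⊕0⊕0⊕1⊕1⊕0⊕1 = 1
p8 (pos 8,9,10,11,12,13,14,15,24,25,26,27,28,29,30,31): XOR of data positions = 1⊕0⊕1⊕1⊕1⊕1⊕1⊕0⊕0⊕0⊕1⊕1⊕1⊕0⊕1 = 0
p16 (pos 16,17,18,19,20,21,22,23,24,25,26,27,28,29,30,31): XOR of data positions = 1⊕0⊕0⊕0⊕0⊕0⊕0⊕0⊕0⊕0⊕1⊕1⊕1⊕0⊕1 = 1
Codeword: 0111110010111111100000000011101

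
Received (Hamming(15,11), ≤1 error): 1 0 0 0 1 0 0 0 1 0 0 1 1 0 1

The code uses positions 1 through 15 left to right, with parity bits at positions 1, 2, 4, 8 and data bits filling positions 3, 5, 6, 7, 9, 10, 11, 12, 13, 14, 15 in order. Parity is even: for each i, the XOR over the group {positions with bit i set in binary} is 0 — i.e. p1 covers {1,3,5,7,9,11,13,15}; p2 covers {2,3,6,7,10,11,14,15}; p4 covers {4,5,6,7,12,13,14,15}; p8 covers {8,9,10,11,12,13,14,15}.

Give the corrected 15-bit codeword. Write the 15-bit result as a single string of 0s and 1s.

s1 (pos 1,3,5,7,9,11,13,15): 1⊕0⊕1⊕0⊕1⊕0⊕1⊕1 = 1
s2 (pos 2,3,6,7,10,11,14,15): 0⊕0⊕0⊕0⊕0⊕0⊕0⊕1 = 1
s4 (pos 4,5,6,7,12,13,14,15): 0⊕1⊕0⊕0⊕1⊕1⊕0⊕1 = 0
s8 (pos 8,9,10,11,12,13,14,15): 0⊕1⊕0⊕0⊕1⊕1⊕0⊕1 = 0
Syndrome s8…s1 = 0011 → error at position 3.
Flip position 3: 100010001001101 → 101010001001101

101010001001101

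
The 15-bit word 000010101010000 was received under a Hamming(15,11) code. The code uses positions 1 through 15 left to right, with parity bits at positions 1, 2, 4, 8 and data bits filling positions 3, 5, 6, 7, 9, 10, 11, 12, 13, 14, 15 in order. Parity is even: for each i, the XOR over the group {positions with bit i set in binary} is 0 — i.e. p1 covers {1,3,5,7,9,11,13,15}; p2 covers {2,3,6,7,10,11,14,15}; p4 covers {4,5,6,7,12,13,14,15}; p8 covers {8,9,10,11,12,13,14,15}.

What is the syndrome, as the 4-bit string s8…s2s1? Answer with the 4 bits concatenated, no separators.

0000

s1 (pos 1,3,5,7,9,11,13,15): 0⊕0⊕1⊕1⊕1⊕1⊕0⊕0 = 0
s2 (pos 2,3,6,7,10,11,14,15): 0⊕0⊕0⊕1⊕0⊕1⊕0⊕0 = 0
s4 (pos 4,5,6,7,12,13,14,15): 0⊕1⊕0⊕1⊕0⊕0⊕0⊕0 = 0
s8 (pos 8,9,10,11,12,13,14,15): 0⊕1⊕0⊕1⊕0⊕0⊕0⊕0 = 0
Syndrome s8…s1 = 0000 → no error.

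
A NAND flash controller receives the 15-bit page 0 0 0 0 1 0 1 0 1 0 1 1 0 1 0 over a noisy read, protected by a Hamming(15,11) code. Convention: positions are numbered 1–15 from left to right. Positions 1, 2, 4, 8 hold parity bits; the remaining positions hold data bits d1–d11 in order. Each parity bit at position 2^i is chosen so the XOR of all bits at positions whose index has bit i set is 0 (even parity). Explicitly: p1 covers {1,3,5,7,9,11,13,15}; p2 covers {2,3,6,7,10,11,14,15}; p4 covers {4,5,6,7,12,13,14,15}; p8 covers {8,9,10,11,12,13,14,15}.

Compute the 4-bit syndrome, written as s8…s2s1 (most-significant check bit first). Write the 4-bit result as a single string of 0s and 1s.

0010

s1 (pos 1,3,5,7,9,11,13,15): 0⊕0⊕1⊕1⊕1⊕1⊕0⊕0 = 0
s2 (pos 2,3,6,7,10,11,14,15): 0⊕0⊕0⊕1⊕0⊕1⊕1⊕0 = 1
s4 (pos 4,5,6,7,12,13,14,15): 0⊕1⊕0⊕1⊕1⊕0⊕1⊕0 = 0
s8 (pos 8,9,10,11,12,13,14,15): 0⊕1⊕0⊕1⊕1⊕0⊕1⊕0 = 0
Syndrome s8…s1 = 0010 → error at position 2.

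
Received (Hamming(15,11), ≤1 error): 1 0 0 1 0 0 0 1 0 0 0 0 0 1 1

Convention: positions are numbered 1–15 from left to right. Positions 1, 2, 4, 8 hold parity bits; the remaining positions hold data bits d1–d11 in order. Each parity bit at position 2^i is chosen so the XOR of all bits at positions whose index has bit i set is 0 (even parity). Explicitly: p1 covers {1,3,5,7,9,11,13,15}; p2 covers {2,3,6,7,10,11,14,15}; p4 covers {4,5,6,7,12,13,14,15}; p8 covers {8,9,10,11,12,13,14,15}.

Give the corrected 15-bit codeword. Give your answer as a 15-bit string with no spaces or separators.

s1 (pos 1,3,5,7,9,11,13,15): 1⊕0⊕0⊕0⊕0⊕0⊕0⊕1 = 0
s2 (pos 2,3,6,7,10,11,14,15): 0⊕0⊕0⊕0⊕0⊕0⊕1⊕1 = 0
s4 (pos 4,5,6,7,12,13,14,15): 1⊕0⊕0⊕0⊕0⊕0⊕1⊕1 = 1
s8 (pos 8,9,10,11,12,13,14,15): 1⊕0⊕0⊕0⊕0⊕0⊕1⊕1 = 1
Syndrome s8…s1 = 1100 → error at position 12.
Flip position 12: 100100010000011 → 100100010001011

100100010001011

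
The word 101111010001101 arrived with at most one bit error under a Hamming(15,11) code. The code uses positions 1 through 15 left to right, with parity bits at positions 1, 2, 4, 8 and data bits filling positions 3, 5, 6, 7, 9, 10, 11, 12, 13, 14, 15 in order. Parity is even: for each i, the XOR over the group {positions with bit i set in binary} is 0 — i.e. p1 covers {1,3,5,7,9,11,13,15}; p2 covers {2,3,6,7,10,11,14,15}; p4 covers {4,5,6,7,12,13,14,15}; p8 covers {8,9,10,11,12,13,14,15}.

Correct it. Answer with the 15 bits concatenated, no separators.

100111010001101

s1 (pos 1,3,5,7,9,11,13,15): 1⊕1⊕1⊕0⊕0⊕0⊕1⊕1 = 1
s2 (pos 2,3,6,7,10,11,14,15): 0⊕1⊕1⊕0⊕0⊕0⊕0⊕1 = 1
s4 (pos 4,5,6,7,12,13,14,15): 1⊕1⊕1⊕0⊕1⊕1⊕0⊕1 = 0
s8 (pos 8,9,10,11,12,13,14,15): 1⊕0⊕0⊕0⊕1⊕1⊕0⊕1 = 0
Syndrome s8…s1 = 0011 → error at position 3.
Flip position 3: 101111010001101 → 100111010001101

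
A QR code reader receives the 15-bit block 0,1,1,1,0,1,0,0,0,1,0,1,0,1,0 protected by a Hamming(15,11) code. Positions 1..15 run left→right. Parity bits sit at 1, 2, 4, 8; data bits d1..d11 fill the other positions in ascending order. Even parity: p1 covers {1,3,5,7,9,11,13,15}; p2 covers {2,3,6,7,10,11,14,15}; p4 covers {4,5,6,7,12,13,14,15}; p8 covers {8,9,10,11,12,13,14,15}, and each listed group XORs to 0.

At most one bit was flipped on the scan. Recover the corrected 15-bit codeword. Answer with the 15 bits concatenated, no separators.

s1 (pos 1,3,5,7,9,11,13,15): 0⊕1⊕0⊕0⊕0⊕0⊕0⊕0 = 1
s2 (pos 2,3,6,7,10,11,14,15): 1⊕1⊕1⊕0⊕1⊕0⊕1⊕0 = 1
s4 (pos 4,5,6,7,12,13,14,15): 1⊕0⊕1⊕0⊕1⊕0⊕1⊕0 = 0
s8 (pos 8,9,10,11,12,13,14,15): 0⊕0⊕1⊕0⊕1⊕0⊕1⊕0 = 1
Syndrome s8…s1 = 1011 → error at position 11.
Flip position 11: 011101000101010 → 011101000111010

011101000111010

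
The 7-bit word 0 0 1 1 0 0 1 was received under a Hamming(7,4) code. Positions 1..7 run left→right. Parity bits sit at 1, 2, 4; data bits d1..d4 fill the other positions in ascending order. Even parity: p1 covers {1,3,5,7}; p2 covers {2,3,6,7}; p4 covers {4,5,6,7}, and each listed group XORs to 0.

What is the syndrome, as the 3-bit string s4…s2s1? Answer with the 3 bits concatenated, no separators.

s1 (pos 1,3,5,7): 0⊕1⊕0⊕1 = 0
s2 (pos 2,3,6,7): 0⊕1⊕0⊕1 = 0
s4 (pos 4,5,6,7): 1⊕0⊕0⊕1 = 0
Syndrome s4…s1 = 000 → no error.

000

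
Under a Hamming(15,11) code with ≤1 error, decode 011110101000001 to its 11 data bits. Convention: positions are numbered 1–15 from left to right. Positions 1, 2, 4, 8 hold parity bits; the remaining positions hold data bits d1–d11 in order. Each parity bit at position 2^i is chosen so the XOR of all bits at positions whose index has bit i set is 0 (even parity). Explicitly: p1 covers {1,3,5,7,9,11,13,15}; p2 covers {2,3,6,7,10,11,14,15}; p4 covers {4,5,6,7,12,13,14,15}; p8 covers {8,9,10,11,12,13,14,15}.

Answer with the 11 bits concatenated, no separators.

s1 (pos 1,3,5,7,9,11,13,15): 0⊕1⊕1⊕1⊕1⊕0⊕0⊕1 = 1
s2 (pos 2,3,6,7,10,11,14,15): 1⊕1⊕0⊕1⊕0⊕0⊕0⊕1 = 0
s4 (pos 4,5,6,7,12,13,14,15): 1⊕1⊕0⊕1⊕0⊕0⊕0⊕1 = 0
s8 (pos 8,9,10,11,12,13,14,15): 0⊕1⊕0⊕0⊕0⊕0⊕0⊕1 = 0
Syndrome s8…s1 = 0001 → error at position 1.
Flip position 1: 011110101000001 → 111110101000001
Read data bits from positions 3,5,6,7,9,10,11,12,13,14,15: 11011000001

11011000001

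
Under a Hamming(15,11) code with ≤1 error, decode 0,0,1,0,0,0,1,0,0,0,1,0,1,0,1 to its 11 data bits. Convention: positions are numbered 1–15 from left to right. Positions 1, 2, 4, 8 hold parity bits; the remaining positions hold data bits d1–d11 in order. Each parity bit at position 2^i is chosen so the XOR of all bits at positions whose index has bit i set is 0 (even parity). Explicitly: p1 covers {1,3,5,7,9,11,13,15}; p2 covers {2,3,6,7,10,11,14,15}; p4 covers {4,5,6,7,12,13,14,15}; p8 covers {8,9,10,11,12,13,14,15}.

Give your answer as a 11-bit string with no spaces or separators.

10010010001

s1 (pos 1,3,5,7,9,11,13,15): 0⊕1⊕0⊕1⊕0⊕1⊕1⊕1 = 1
s2 (pos 2,3,6,7,10,11,14,15): 0⊕1⊕0⊕1⊕0⊕1⊕0⊕1 = 0
s4 (pos 4,5,6,7,12,13,14,15): 0⊕0⊕0⊕1⊕0⊕1⊕0⊕1 = 1
s8 (pos 8,9,10,11,12,13,14,15): 0⊕0⊕0⊕1⊕0⊕1⊕0⊕1 = 1
Syndrome s8…s1 = 1101 → error at position 13.
Flip position 13: 001000100010101 → 001000100010001
Read data bits from positions 3,5,6,7,9,10,11,12,13,14,15: 10010010001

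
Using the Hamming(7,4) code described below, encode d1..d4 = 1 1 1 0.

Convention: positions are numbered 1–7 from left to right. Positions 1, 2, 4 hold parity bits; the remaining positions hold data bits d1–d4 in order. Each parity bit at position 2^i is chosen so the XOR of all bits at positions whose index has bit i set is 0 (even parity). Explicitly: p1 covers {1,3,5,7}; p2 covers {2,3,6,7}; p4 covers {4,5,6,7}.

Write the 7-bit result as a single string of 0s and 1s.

0010110

Place data at non-parity positions: p1 p2 1 p4 1 1 0
p1 (pos 1,3,5,7): XOR of data positions = 1⊕1⊕0 = 0
p2 (pos 2,3,6,7): XOR of data positions = 1⊕1⊕0 = 0
p4 (pos 4,5,6,7): XOR of data positions = 1⊕1⊕0 = 0
Codeword: 0010110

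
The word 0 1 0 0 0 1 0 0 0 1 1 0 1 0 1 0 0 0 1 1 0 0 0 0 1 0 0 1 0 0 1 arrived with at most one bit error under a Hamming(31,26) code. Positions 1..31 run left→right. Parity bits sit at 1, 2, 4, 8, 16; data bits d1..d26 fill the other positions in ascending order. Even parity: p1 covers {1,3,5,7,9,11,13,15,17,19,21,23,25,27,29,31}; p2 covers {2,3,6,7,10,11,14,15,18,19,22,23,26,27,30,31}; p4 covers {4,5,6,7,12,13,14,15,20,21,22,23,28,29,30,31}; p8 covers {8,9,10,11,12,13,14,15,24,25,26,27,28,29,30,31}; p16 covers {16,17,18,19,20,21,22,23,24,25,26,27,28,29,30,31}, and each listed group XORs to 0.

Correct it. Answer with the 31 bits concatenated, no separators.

s1 (pos 1,3,5,7,9,11,13,15,17,19,21,23,25,27,29,31): 0⊕0⊕0⊕0⊕0⊕1⊕1⊕1⊕0⊕1⊕0⊕0⊕1⊕0⊕0⊕1 = 0
s2 (pos 2,3,6,7,10,11,14,15,18,19,22,23,26,27,30,31): 1⊕0⊕1⊕0⊕1⊕1⊕0⊕1⊕0⊕1⊕0⊕0⊕0⊕0⊕0⊕1 = 1
s4 (pos 4,5,6,7,12,13,14,15,20,21,22,23,28,29,30,31): 0⊕0⊕1⊕0⊕0⊕1⊕0⊕1⊕1⊕0⊕0⊕0⊕1⊕0⊕0⊕1 = 0
s8 (pos 8,9,10,11,12,13,14,15,24,25,26,27,28,29,30,31): 0⊕0⊕1⊕1⊕0⊕1⊕0⊕1⊕0⊕1⊕0⊕0⊕1⊕0⊕0⊕1 = 1
s16 (pos 16,17,18,19,20,21,22,23,24,25,26,27,28,29,30,31): 0⊕0⊕0⊕1⊕1⊕0⊕0⊕0⊕0⊕1⊕0⊕0⊕1⊕0⊕0⊕1 = 1
Syndrome s16…s1 = 11010 → error at position 26.
Flip position 26: 0100010001101010001100001001001 → 0100010001101010001100001101001

0100010001101010001100001101001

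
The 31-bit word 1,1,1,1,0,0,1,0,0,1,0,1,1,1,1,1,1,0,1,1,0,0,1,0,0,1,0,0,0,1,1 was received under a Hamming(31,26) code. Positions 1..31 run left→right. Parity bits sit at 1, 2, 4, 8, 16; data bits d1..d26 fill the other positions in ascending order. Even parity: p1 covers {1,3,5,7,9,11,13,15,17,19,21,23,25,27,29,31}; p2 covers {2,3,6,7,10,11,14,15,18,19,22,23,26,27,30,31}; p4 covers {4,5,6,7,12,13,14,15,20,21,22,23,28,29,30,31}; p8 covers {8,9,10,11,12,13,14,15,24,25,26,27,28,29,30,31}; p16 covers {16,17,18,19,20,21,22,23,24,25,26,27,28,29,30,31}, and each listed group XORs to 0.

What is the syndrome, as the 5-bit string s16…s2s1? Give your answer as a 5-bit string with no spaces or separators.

s1 (pos 1,3,5,7,9,11,13,15,17,19,21,23,25,27,29,31): 1⊕1⊕0⊕1⊕0⊕0⊕1⊕1⊕1⊕1⊕0⊕1⊕0⊕0⊕0⊕1 = 1
s2 (pos 2,3,6,7,10,11,14,15,18,19,22,23,26,27,30,31): 1⊕1⊕0⊕1⊕1⊕0⊕1⊕1⊕0⊕1⊕0⊕1⊕1⊕0⊕1⊕1 = 1
s4 (pos 4,5,6,7,12,13,14,15,20,21,22,23,28,29,30,31): 1⊕0⊕0⊕1⊕1⊕1⊕1⊕1⊕1⊕0⊕0⊕1⊕0⊕0⊕1⊕1 = 0
s8 (pos 8,9,10,11,12,13,14,15,24,25,26,27,28,29,30,31): 0⊕0⊕1⊕0⊕1⊕1⊕1⊕1⊕0⊕0⊕1⊕0⊕0⊕0⊕1⊕1 = 0
s16 (pos 16,17,18,19,20,21,22,23,24,25,26,27,28,29,30,31): 1⊕1⊕0⊕1⊕1⊕0⊕0⊕1⊕0⊕0⊕1⊕0⊕0⊕0⊕1⊕1 = 0
Syndrome s16…s1 = 00011 → error at position 3.

00011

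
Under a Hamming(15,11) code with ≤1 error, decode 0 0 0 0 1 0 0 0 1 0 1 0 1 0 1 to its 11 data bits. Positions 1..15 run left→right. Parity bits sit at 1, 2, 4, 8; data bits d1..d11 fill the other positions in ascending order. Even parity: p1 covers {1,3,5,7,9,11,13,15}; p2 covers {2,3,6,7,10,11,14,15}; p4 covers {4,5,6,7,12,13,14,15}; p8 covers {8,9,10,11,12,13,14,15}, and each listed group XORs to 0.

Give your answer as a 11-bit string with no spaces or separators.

00001010101

s1 (pos 1,3,5,7,9,11,13,15): 0⊕0⊕1⊕0⊕1⊕1⊕1⊕1 = 1
s2 (pos 2,3,6,7,10,11,14,15): 0⊕0⊕0⊕0⊕0⊕1⊕0⊕1 = 0
s4 (pos 4,5,6,7,12,13,14,15): 0⊕1⊕0⊕0⊕0⊕1⊕0⊕1 = 1
s8 (pos 8,9,10,11,12,13,14,15): 0⊕1⊕0⊕1⊕0⊕1⊕0⊕1 = 0
Syndrome s8…s1 = 0101 → error at position 5.
Flip position 5: 000010001010101 → 000000001010101
Read data bits from positions 3,5,6,7,9,10,11,12,13,14,15: 00001010101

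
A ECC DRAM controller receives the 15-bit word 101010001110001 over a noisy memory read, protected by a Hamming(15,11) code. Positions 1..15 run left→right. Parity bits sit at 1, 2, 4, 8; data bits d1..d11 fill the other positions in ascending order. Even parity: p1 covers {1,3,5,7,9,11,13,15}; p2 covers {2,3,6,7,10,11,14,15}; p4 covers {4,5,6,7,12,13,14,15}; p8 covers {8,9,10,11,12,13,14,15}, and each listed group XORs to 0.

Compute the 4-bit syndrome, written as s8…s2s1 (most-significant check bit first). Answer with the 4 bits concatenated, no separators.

0000

s1 (pos 1,3,5,7,9,11,13,15): 1⊕1⊕1⊕0⊕1⊕1⊕0⊕1 = 0
s2 (pos 2,3,6,7,10,11,14,15): 0⊕1⊕0⊕0⊕1⊕1⊕0⊕1 = 0
s4 (pos 4,5,6,7,12,13,14,15): 0⊕1⊕0⊕0⊕0⊕0⊕0⊕1 = 0
s8 (pos 8,9,10,11,12,13,14,15): 0⊕1⊕1⊕1⊕0⊕0⊕0⊕1 = 0
Syndrome s8…s1 = 0000 → no error.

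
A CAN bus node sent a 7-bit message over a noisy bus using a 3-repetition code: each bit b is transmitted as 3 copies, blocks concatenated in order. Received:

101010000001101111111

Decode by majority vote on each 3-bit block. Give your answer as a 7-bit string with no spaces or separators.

1000111

Block 1 (101): 2 ones → 1
Block 2 (010): 1 one → 0
Block 3 (000): 0 ones → 0
Block 4 (001): 1 one → 0
Block 5 (101): 2 ones → 1
Block 6 (111): 3 ones → 1
Block 7 (111): 3 ones → 1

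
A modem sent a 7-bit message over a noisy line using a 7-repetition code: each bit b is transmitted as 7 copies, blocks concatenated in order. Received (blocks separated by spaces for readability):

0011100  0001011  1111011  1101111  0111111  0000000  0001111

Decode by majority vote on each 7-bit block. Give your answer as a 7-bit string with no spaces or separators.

Block 1 (0011100): 3 ones → 0
Block 2 (0001011): 3 ones → 0
Block 3 (1111011): 6 ones → 1
Block 4 (1101111): 6 ones → 1
Block 5 (0111111): 6 ones → 1
Block 6 (0000000): 0 ones → 0
Block 7 (0001111): 4 ones → 1

0011101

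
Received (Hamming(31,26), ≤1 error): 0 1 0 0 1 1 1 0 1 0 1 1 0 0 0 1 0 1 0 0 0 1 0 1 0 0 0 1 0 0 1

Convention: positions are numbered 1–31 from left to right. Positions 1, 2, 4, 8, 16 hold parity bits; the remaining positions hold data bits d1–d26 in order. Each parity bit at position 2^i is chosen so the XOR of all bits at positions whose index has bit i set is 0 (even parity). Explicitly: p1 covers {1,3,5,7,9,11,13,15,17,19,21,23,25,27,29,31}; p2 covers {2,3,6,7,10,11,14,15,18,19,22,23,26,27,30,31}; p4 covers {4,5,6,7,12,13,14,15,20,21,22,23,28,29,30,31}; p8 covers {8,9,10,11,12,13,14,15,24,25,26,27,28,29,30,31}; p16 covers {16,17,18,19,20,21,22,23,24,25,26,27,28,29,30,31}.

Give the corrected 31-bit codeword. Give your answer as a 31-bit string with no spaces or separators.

0100110010110001010001010001001

s1 (pos 1,3,5,7,9,11,13,15,17,19,21,23,25,27,29,31): 0⊕0⊕1⊕1⊕1⊕1⊕0⊕0⊕0⊕0⊕0⊕0⊕0⊕0⊕0⊕1 = 1
s2 (pos 2,3,6,7,10,11,14,15,18,19,22,23,26,27,30,31): 1⊕0⊕1⊕1⊕0⊕1⊕0⊕0⊕1⊕0⊕1⊕0⊕0⊕0⊕0⊕1 = 1
s4 (pos 4,5,6,7,12,13,14,15,20,21,22,23,28,29,30,31): 0⊕1⊕1⊕1⊕1⊕0⊕0⊕0⊕0⊕0⊕1⊕0⊕1⊕0⊕0⊕1 = 1
s8 (pos 8,9,10,11,12,13,14,15,24,25,26,27,28,29,30,31): 0⊕1⊕0⊕1⊕1⊕0⊕0⊕0⊕1⊕0⊕0⊕0⊕1⊕0⊕0⊕1 = 0
s16 (pos 16,17,18,19,20,21,22,23,24,25,26,27,28,29,30,31): 1⊕0⊕1⊕0⊕0⊕0⊕1⊕0⊕1⊕0⊕0⊕0⊕1⊕0⊕0⊕1 = 0
Syndrome s16…s1 = 00111 → error at position 7.
Flip position 7: 0100111010110001010001010001001 → 0100110010110001010001010001001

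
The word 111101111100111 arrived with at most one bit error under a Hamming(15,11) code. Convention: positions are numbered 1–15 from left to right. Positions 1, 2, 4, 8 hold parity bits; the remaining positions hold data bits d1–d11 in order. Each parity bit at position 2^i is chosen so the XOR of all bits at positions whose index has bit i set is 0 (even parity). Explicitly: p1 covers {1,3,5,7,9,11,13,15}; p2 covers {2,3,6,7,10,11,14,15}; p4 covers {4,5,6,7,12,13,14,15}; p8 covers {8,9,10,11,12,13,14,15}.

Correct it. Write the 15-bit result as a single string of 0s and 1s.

101101111100111

s1 (pos 1,3,5,7,9,11,13,15): 1⊕1⊕0⊕1⊕1⊕0⊕1⊕1 = 0
s2 (pos 2,3,6,7,10,11,14,15): 1⊕1⊕1⊕1⊕1⊕0⊕1⊕1 = 1
s4 (pos 4,5,6,7,12,13,14,15): 1⊕0⊕1⊕1⊕0⊕1⊕1⊕1 = 0
s8 (pos 8,9,10,11,12,13,14,15): 1⊕1⊕1⊕0⊕0⊕1⊕1⊕1 = 0
Syndrome s8…s1 = 0010 → error at position 2.
Flip position 2: 111101111100111 → 101101111100111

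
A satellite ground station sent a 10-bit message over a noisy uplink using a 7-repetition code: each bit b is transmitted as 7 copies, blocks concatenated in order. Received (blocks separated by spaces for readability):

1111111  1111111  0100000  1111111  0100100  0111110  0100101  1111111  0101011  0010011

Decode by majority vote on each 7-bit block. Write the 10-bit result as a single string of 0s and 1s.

1101010110

Block 1 (1111111): 7 ones → 1
Block 2 (1111111): 7 ones → 1
Block 3 (0100000): 1 one → 0
Block 4 (1111111): 7 ones → 1
Block 5 (0100100): 2 ones → 0
Block 6 (0111110): 5 ones → 1
Block 7 (0100101): 3 ones → 0
Block 8 (1111111): 7 ones → 1
Block 9 (0101011): 4 ones → 1
Block 10 (0010011): 3 ones → 0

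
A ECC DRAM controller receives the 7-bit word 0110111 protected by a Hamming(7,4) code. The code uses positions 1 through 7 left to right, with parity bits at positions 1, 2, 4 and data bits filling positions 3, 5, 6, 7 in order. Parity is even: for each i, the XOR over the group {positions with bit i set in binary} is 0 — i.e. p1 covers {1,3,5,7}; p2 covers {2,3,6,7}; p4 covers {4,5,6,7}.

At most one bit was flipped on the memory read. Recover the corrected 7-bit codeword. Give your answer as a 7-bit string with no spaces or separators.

0110011

s1 (pos 1,3,5,7): 0⊕1⊕1⊕1 = 1
s2 (pos 2,3,6,7): 1⊕1⊕1⊕1 = 0
s4 (pos 4,5,6,7): 0⊕1⊕1⊕1 = 1
Syndrome s4…s1 = 101 → error at position 5.
Flip position 5: 0110111 → 0110011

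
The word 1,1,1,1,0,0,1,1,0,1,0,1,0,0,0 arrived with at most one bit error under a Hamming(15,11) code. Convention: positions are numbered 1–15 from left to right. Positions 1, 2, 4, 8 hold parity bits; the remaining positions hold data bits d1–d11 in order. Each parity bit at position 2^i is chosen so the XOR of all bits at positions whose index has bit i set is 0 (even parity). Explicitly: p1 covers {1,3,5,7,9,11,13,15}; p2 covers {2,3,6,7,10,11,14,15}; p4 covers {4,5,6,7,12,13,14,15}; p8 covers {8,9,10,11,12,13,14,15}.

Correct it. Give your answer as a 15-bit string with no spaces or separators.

111100110101100

s1 (pos 1,3,5,7,9,11,13,15): 1⊕1⊕0⊕1⊕0⊕0⊕0⊕0 = 1
s2 (pos 2,3,6,7,10,11,14,15): 1⊕1⊕0⊕1⊕1⊕0⊕0⊕0 = 0
s4 (pos 4,5,6,7,12,13,14,15): 1⊕0⊕0⊕1⊕1⊕0⊕0⊕0 = 1
s8 (pos 8,9,10,11,12,13,14,15): 1⊕0⊕1⊕0⊕1⊕0⊕0⊕0 = 1
Syndrome s8…s1 = 1101 → error at position 13.
Flip position 13: 111100110101000 → 111100110101100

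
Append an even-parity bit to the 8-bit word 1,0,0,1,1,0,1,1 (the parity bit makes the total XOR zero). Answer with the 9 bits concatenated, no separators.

XOR of the 8 data bits: 1⊕0⊕0⊕1⊕1⊕0⊕1⊕1 = 1
Parity bit = 1 (so all 9 bits XOR to 0).

100110111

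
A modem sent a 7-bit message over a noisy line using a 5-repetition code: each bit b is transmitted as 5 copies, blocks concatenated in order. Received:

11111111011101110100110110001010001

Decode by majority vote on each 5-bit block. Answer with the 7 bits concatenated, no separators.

Block 1 (11111): 5 ones → 1
Block 2 (11101): 4 ones → 1
Block 3 (11011): 4 ones → 1
Block 4 (10100): 2 ones → 0
Block 5 (11011): 4 ones → 1
Block 6 (00010): 1 one → 0
Block 7 (10001): 2 ones → 0

1110100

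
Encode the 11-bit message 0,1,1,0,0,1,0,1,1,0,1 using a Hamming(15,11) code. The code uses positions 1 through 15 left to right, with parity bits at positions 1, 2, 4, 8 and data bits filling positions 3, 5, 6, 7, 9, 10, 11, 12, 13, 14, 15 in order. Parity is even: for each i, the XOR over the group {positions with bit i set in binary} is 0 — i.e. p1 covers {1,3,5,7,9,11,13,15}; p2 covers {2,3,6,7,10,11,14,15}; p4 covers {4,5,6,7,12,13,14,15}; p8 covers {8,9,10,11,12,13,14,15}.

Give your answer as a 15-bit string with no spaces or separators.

110111000101101

Place data at non-parity positions: p1 p2 0 p4 1 1 0 p8 0 1 0 1 1 0 1
p1 (pos 1,3,5,7,9,11,13,15): XOR of data positions = 0⊕1⊕0⊕0⊕0⊕1⊕1 = 1
p2 (pos 2,3,6,7,10,11,14,15): XOR of data positions = 0⊕1⊕0⊕1⊕0⊕0⊕1 = 1
p4 (pos 4,5,6,7,12,13,14,15): XOR of data positions = 1⊕1⊕0⊕1⊕1⊕0⊕1 = 1
p8 (pos 8,9,10,11,12,13,14,15): XOR of data positions = 0⊕1⊕0⊕1⊕1⊕0⊕1 = 0
Codeword: 110111000101101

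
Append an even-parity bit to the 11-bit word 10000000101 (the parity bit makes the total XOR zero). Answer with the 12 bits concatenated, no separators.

100000001011

XOR of the 11 data bits: 1⊕0⊕0⊕0⊕0⊕0⊕0⊕0⊕1⊕0⊕1 = 1
Parity bit = 1 (so all 12 bits XOR to 0).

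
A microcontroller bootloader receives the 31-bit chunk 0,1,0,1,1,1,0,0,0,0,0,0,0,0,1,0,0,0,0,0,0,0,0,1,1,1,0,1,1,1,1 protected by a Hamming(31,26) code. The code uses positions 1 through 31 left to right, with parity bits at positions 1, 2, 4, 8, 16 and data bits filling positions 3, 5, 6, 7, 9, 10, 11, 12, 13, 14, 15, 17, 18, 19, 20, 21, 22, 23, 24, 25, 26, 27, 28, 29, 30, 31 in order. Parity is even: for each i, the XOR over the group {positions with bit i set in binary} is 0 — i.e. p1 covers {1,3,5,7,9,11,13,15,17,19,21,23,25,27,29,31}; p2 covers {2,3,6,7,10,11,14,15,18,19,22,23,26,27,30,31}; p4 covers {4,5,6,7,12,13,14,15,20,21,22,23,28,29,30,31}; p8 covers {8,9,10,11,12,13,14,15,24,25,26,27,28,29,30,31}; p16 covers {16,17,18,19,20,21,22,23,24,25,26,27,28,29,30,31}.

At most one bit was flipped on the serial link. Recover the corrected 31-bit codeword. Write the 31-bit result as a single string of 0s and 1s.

0101110000000010100000011101111

s1 (pos 1,3,5,7,9,11,13,15,17,19,21,23,25,27,29,31): 0⊕0⊕1⊕0⊕0⊕0⊕0⊕1⊕0⊕0⊕0⊕0⊕1⊕0⊕1⊕1 = 1
s2 (pos 2,3,6,7,10,11,14,15,18,19,22,23,26,27,30,31): 1⊕0⊕1⊕0⊕0⊕0⊕0⊕1⊕0⊕0⊕0⊕0⊕1⊕0⊕1⊕1 = 0
s4 (pos 4,5,6,7,12,13,14,15,20,21,22,23,28,29,30,31): 1⊕1⊕1⊕0⊕0⊕0⊕0⊕1⊕0⊕0⊕0⊕0⊕1⊕1⊕1⊕1 = 0
s8 (pos 8,9,10,11,12,13,14,15,24,25,26,27,28,29,30,31): 0⊕0⊕0⊕0⊕0⊕0⊕0⊕1⊕1⊕1⊕1⊕0⊕1⊕1⊕1⊕1 = 0
s16 (pos 16,17,18,19,20,21,22,23,24,25,26,27,28,29,30,31): 0⊕0⊕0⊕0⊕0⊕0⊕0⊕0⊕1⊕1⊕1⊕0⊕1⊕1⊕1⊕1 = 1
Syndrome s16…s1 = 10001 → error at position 17.
Flip position 17: 0101110000000010000000011101111 → 0101110000000010100000011101111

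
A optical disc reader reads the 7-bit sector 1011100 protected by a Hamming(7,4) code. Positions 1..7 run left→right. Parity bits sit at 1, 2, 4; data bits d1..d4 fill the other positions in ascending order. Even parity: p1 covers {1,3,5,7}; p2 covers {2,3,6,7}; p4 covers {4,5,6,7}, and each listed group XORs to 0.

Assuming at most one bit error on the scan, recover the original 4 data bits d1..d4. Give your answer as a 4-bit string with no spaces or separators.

0100

s1 (pos 1,3,5,7): 1⊕1⊕1⊕0 = 1
s2 (pos 2,3,6,7): 0⊕1⊕0⊕0 = 1
s4 (pos 4,5,6,7): 1⊕1⊕0⊕0 = 0
Syndrome s4…s1 = 011 → error at position 3.
Flip position 3: 1011100 → 1001100
Read data bits from positions 3,5,6,7: 0100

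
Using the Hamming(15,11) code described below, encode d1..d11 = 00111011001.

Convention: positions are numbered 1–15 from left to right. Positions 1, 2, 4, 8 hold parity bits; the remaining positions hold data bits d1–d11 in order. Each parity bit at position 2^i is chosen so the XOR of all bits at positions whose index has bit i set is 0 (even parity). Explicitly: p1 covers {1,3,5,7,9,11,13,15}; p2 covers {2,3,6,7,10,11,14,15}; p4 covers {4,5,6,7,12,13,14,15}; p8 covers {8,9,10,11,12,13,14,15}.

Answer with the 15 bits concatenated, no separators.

Place data at non-parity positions: p1 p2 0 p4 0 1 1 p8 1 0 1 1 0 0 1
p1 (pos 1,3,5,7,9,11,13,15): XOR of data positions = 0⊕0⊕1⊕1⊕1⊕0⊕1 = 0
p2 (pos 2,3,6,7,10,11,14,15): XOR of data positions = 0⊕1⊕1⊕0⊕1⊕0⊕1 = 0
p4 (pos 4,5,6,7,12,13,14,15): XOR of data positions = 0⊕1⊕1⊕1⊕0⊕0⊕1 = 0
p8 (pos 8,9,10,11,12,13,14,15): XOR of data positions = 1⊕0⊕1⊕1⊕0⊕0⊕1 = 0
Codeword: 000001101011001

000001101011001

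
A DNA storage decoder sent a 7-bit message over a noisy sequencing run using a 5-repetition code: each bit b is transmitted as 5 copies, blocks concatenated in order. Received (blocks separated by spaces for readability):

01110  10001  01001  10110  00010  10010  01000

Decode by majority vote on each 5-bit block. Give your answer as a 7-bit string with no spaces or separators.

1001000

Block 1 (01110): 3 ones → 1
Block 2 (10001): 2 ones → 0
Block 3 (01001): 2 ones → 0
Block 4 (10110): 3 ones → 1
Block 5 (00010): 1 one → 0
Block 6 (10010): 2 ones → 0
Block 7 (01000): 1 one → 0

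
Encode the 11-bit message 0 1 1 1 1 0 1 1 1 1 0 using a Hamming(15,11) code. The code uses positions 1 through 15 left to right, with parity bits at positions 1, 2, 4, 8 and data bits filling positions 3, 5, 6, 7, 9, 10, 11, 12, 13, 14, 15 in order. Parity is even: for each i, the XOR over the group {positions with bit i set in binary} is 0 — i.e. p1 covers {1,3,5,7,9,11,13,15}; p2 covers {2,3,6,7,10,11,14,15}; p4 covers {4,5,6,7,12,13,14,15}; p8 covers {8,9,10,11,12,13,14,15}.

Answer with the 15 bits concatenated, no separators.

100011111011110

Place data at non-parity positions: p1 p2 0 p4 1 1 1 p8 1 0 1 1 1 1 0
p1 (pos 1,3,5,7,9,11,13,15): XOR of data positions = 0⊕1⊕1⊕1⊕1⊕1⊕0 = 1
p2 (pos 2,3,6,7,10,11,14,15): XOR of data positions = 0⊕1⊕1⊕0⊕1⊕1⊕0 = 0
p4 (pos 4,5,6,7,12,13,14,15): XOR of data positions = 1⊕1⊕1⊕1⊕1⊕1⊕0 = 0
p8 (pos 8,9,10,11,12,13,14,15): XOR of data positions = 1⊕0⊕1⊕1⊕1⊕1⊕0 = 1
Codeword: 100011111011110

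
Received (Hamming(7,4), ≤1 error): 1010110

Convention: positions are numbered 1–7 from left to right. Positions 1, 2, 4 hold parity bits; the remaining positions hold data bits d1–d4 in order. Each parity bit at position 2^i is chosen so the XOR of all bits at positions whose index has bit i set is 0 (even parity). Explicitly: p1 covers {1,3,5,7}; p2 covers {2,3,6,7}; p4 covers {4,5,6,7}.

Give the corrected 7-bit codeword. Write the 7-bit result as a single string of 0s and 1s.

s1 (pos 1,3,5,7): 1⊕1⊕1⊕0 = 1
s2 (pos 2,3,6,7): 0⊕1⊕1⊕0 = 0
s4 (pos 4,5,6,7): 0⊕1⊕1⊕0 = 0
Syndrome s4…s1 = 001 → error at position 1.
Flip position 1: 1010110 → 0010110

0010110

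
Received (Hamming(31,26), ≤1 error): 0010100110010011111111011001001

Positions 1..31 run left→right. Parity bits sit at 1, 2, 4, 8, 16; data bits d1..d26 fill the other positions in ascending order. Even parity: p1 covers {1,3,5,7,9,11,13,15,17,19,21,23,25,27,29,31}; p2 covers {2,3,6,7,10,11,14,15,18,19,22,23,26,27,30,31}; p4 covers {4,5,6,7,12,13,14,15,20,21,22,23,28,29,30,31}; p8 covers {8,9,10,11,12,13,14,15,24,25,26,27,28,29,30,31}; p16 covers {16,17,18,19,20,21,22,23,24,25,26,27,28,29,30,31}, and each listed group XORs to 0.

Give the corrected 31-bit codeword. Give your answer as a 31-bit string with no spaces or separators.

s1 (pos 1,3,5,7,9,11,13,15,17,19,21,23,25,27,29,31): 0⊕1⊕1⊕0⊕1⊕0⊕0⊕1⊕1⊕1⊕1⊕0⊕1⊕0⊕0⊕1 = 1
s2 (pos 2,3,6,7,10,11,14,15,18,19,22,23,26,27,30,31): 0⊕1⊕0⊕0⊕0⊕0⊕0⊕1⊕1⊕1⊕1⊕0⊕0⊕0⊕0⊕1 = 0
s4 (pos 4,5,6,7,12,13,14,15,20,21,22,23,28,29,30,31): 0⊕1⊕0⊕0⊕1⊕0⊕0⊕1⊕1⊕1⊕1⊕0⊕1⊕0⊕0⊕1 = 0
s8 (pos 8,9,10,11,12,13,14,15,24,25,26,27,28,29,30,31): 1⊕1⊕0⊕0⊕1⊕0⊕0⊕1⊕1⊕1⊕0⊕0⊕1⊕0⊕0⊕1 = 0
s16 (pos 16,17,18,19,20,21,22,23,24,25,26,27,28,29,30,31): 1⊕1⊕1⊕1⊕1⊕1⊕1⊕0⊕1⊕1⊕0⊕0⊕1⊕0⊕0⊕1 = 1
Syndrome s16…s1 = 10001 → error at position 17.
Flip position 17: 0010100110010011111111011001001 → 0010100110010011011111011001001

0010100110010011011111011001001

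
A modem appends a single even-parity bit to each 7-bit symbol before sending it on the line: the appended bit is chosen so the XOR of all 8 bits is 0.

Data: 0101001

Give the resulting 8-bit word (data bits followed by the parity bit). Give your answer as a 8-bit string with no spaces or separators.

01010011

XOR of the 7 data bits: 0⊕1⊕0⊕1⊕0⊕0⊕1 = 1
Parity bit = 1 (so all 8 bits XOR to 0).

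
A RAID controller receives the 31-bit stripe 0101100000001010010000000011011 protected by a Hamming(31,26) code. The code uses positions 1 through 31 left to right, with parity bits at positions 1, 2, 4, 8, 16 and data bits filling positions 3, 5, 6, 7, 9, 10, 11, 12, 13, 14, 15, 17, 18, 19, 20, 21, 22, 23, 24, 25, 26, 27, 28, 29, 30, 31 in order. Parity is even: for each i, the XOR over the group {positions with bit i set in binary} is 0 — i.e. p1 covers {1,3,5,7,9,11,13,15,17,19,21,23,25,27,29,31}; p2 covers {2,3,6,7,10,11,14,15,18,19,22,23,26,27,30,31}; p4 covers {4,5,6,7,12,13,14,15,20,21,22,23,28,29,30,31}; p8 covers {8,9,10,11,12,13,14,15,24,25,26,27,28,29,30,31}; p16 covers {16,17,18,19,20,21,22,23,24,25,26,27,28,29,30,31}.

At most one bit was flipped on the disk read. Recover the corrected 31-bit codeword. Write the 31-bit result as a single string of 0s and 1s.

s1 (pos 1,3,5,7,9,11,13,15,17,19,21,23,25,27,29,31): 0⊕0⊕1⊕0⊕0⊕0⊕1⊕1⊕0⊕0⊕0⊕0⊕0⊕1⊕0⊕1 = 1
s2 (pos 2,3,6,7,10,11,14,15,18,19,22,23,26,27,30,31): 1⊕0⊕0⊕0⊕0⊕0⊕0⊕1⊕1⊕0⊕0⊕0⊕0⊕1⊕1⊕1 = 0
s4 (pos 4,5,6,7,12,13,14,15,20,21,22,23,28,29,30,31): 1⊕1⊕0⊕0⊕0⊕1⊕0⊕1⊕0⊕0⊕0⊕0⊕1⊕0⊕1⊕1 = 1
s8 (pos 8,9,10,11,12,13,14,15,24,25,26,27,28,29,30,31): 0⊕0⊕0⊕0⊕0⊕1⊕0⊕1⊕0⊕0⊕0⊕1⊕1⊕0⊕1⊕1 = 0
s16 (pos 16,17,18,19,20,21,22,23,24,25,26,27,28,29,30,31): 0⊕0⊕1⊕0⊕0⊕0⊕0⊕0⊕0⊕0⊕0⊕1⊕1⊕0⊕1⊕1 = 1
Syndrome s16…s1 = 10101 → error at position 21.
Flip position 21: 0101100000001010010000000011011 → 0101100000001010010010000011011

0101100000001010010010000011011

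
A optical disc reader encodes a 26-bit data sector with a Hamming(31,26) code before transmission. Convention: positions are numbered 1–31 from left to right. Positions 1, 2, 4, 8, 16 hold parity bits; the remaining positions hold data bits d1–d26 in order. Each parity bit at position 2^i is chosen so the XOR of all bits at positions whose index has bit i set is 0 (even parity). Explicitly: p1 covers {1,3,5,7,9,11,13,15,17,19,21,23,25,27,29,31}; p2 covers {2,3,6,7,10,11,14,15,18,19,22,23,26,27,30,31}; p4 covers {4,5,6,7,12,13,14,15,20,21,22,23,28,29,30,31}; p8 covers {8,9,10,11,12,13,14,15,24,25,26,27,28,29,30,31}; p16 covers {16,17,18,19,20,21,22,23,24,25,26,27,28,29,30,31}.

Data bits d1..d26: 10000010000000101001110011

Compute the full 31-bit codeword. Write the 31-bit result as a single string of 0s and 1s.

1110000000100001000101001110011

Place data at non-parity positions: p1 p2 1 p4 0 0 0 p8 0 0 1 0 0 0 0 p16 0 0 0 1 0 1 0 0 1 1 1 0 0 1 1
p1 (pos 1,3,5,7,9,11,13,15,17,19,21,23,25,27,29,31): XOR of data positions = 1⊕0⊕0⊕0⊕1⊕0⊕0⊕0⊕0⊕0⊕0⊕1⊕1⊕0⊕1 = 1
p2 (pos 2,3,6,7,10,11,14,15,18,19,22,23,26,27,30,31): XOR of data positions = 1⊕0⊕0⊕0⊕1⊕0⊕0⊕0⊕0⊕1⊕0⊕1⊕1⊕1⊕1 = 1
p4 (pos 4,5,6,7,12,13,14,15,20,21,22,23,28,29,30,31): XOR of data positions = 0⊕0⊕0⊕0⊕0⊕0⊕0⊕1⊕0⊕1⊕0⊕0⊕0⊕1⊕1 = 0
p8 (pos 8,9,10,11,12,13,14,15,24,25,26,27,28,29,30,31): XOR of data positions = 0⊕0⊕1⊕0⊕0⊕0⊕0⊕0⊕1⊕1⊕1⊕0⊕0⊕1⊕1 = 0
p16 (pos 16,17,18,19,20,21,22,23,24,25,26,27,28,29,30,31): XOR of data positions = 0⊕0⊕0⊕1⊕0⊕1⊕0⊕0⊕1⊕1⊕1⊕0⊕0⊕1⊕1 = 1
Codeword: 1110000000100001000101001110011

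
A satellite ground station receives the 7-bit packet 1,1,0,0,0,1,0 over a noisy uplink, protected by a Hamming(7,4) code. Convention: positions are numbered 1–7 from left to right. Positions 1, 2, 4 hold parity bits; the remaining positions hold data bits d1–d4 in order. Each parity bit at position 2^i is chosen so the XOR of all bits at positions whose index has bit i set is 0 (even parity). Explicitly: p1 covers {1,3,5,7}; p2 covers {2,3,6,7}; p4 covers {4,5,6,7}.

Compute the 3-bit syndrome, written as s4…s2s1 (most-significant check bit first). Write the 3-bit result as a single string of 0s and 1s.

s1 (pos 1,3,5,7): 1⊕0⊕0⊕0 = 1
s2 (pos 2,3,6,7): 1⊕0⊕1⊕0 = 0
s4 (pos 4,5,6,7): 0⊕0⊕1⊕0 = 1
Syndrome s4…s1 = 101 → error at position 5.

101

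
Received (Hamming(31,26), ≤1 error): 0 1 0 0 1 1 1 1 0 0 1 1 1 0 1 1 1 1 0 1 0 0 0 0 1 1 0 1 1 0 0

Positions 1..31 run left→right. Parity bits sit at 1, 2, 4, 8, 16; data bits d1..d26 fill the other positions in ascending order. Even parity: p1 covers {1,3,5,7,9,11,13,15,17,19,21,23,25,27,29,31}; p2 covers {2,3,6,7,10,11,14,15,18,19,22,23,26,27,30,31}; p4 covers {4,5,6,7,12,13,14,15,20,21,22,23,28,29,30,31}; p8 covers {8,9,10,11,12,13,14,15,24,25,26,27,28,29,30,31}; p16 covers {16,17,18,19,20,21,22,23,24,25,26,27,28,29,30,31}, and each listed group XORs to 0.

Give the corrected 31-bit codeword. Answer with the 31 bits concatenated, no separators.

0100111100111111110100001101100

s1 (pos 1,3,5,7,9,11,13,15,17,19,21,23,25,27,29,31): 0⊕0⊕1⊕1⊕0⊕1⊕1⊕1⊕1⊕0⊕0⊕0⊕1⊕0⊕1⊕0 = 0
s2 (pos 2,3,6,7,10,11,14,15,18,19,22,23,26,27,30,31): 1⊕0⊕1⊕1⊕0⊕1⊕0⊕1⊕1⊕0⊕0⊕0⊕1⊕0⊕0⊕0 = 1
s4 (pos 4,5,6,7,12,13,14,15,20,21,22,23,28,29,30,31): 0⊕1⊕1⊕1⊕1⊕1⊕0⊕1⊕1⊕0⊕0⊕0⊕1⊕1⊕0⊕0 = 1
s8 (pos 8,9,10,11,12,13,14,15,24,25,26,27,28,29,30,31): 1⊕0⊕0⊕1⊕1⊕1⊕0⊕1⊕0⊕1⊕1⊕0⊕1⊕1⊕0⊕0 = 1
s16 (pos 16,17,18,19,20,21,22,23,24,25,26,27,28,29,30,31): 1⊕1⊕1⊕0⊕1⊕0⊕0⊕0⊕0⊕1⊕1⊕0⊕1⊕1⊕0⊕0 = 0
Syndrome s16…s1 = 01110 → error at position 14.
Flip position 14: 0100111100111011110100001101100 → 0100111100111111110100001101100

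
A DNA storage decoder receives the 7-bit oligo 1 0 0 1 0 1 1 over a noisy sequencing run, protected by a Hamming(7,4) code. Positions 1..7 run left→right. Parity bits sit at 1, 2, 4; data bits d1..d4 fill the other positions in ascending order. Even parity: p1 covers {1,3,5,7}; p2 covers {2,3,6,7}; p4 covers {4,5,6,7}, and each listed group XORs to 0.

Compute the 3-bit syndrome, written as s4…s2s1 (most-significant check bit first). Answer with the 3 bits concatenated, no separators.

100

s1 (pos 1,3,5,7): 1⊕0⊕0⊕1 = 0
s2 (pos 2,3,6,7): 0⊕0⊕1⊕1 = 0
s4 (pos 4,5,6,7): 1⊕0⊕1⊕1 = 1
Syndrome s4…s1 = 100 → error at position 4.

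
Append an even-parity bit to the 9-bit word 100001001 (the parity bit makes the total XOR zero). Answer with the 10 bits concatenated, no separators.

1000010011

XOR of the 9 data bits: 1⊕0⊕0⊕0⊕0⊕1⊕0⊕0⊕1 = 1
Parity bit = 1 (so all 10 bits XOR to 0).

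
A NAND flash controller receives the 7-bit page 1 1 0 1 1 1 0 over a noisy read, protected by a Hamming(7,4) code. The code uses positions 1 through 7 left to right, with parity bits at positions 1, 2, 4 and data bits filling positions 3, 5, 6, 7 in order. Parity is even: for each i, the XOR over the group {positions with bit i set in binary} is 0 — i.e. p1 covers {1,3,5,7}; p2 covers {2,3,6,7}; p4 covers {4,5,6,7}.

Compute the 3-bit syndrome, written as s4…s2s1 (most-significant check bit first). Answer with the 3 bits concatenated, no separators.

100

s1 (pos 1,3,5,7): 1⊕0⊕1⊕0 = 0
s2 (pos 2,3,6,7): 1⊕0⊕1⊕0 = 0
s4 (pos 4,5,6,7): 1⊕1⊕1⊕0 = 1
Syndrome s4…s1 = 100 → error at position 4.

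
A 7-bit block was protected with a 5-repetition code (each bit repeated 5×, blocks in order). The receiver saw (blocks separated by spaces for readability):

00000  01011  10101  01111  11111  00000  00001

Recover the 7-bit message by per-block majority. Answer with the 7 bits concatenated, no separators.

Block 1 (00000): 0 ones → 0
Block 2 (01011): 3 ones → 1
Block 3 (10101): 3 ones → 1
Block 4 (01111): 4 ones → 1
Block 5 (11111): 5 ones → 1
Block 6 (00000): 0 ones → 0
Block 7 (00001): 1 one → 0

0111100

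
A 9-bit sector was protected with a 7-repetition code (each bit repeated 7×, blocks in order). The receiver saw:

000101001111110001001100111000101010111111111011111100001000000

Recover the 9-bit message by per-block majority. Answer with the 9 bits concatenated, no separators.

010101100

Block 1 (0001010): 2 ones → 0
Block 2 (0111111): 6 ones → 1
Block 3 (0001001): 2 ones → 0
Block 4 (1001110): 4 ones → 1
Block 5 (0010101): 3 ones → 0
Block 6 (0111111): 6 ones → 1
Block 7 (1110111): 6 ones → 1
Block 8 (1110000): 3 ones → 0
Block 9 (1000000): 1 one → 0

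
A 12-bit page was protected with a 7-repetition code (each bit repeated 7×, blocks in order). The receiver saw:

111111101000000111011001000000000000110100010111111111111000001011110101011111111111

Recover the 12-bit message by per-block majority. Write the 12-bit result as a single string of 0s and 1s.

101000110111

Block 1 (1111111): 7 ones → 1
Block 2 (0100000): 1 one → 0
Block 3 (0111011): 5 ones → 1
Block 4 (0010000): 1 one → 0
Block 5 (0000000): 0 ones → 0
Block 6 (0110100): 3 ones → 0
Block 7 (0101111): 5 ones → 1
Block 8 (1111111): 7 ones → 1
Block 9 (1000001): 2 ones → 0
Block 10 (0111101): 5 ones → 1
Block 11 (0101111): 5 ones → 1
Block 12 (1111111): 7 ones → 1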